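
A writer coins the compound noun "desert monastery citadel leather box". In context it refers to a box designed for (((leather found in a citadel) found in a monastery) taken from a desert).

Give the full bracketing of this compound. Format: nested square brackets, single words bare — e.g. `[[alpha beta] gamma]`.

At the top level: head "box"; modifier "desert monastery citadel leather".
Inside "desert monastery citadel leather": head "leather" (specifically "monastery citadel leather"), modifier "desert".
Inside "monastery citadel leather": head "leather" (specifically "citadel leather"), modifier "monastery".
Inside "citadel leather": head "leather", modifier "citadel".
Putting it together: [[desert [monastery [citadel leather]]] box].

[[desert [monastery [citadel leather]]] box]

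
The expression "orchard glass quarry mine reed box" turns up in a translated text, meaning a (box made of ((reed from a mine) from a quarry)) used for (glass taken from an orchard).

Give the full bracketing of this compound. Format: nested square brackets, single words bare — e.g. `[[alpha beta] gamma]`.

[[orchard glass] [[quarry [mine reed]] box]]

At the top level: head "box" (specifically "quarry mine reed box"); modifier "orchard glass".
Within "orchard glass", the head is "glass" and the modifier is "orchard".
Within "quarry mine reed box", the head is "box" and the modifier is "quarry mine reed".
Within "quarry mine reed", the head is "reed" (specifically "mine reed") and the modifier is "quarry".
Within "mine reed", the head is "reed" and the modifier is "mine".
Assembled: [[orchard glass] [[quarry [mine reed]] box]].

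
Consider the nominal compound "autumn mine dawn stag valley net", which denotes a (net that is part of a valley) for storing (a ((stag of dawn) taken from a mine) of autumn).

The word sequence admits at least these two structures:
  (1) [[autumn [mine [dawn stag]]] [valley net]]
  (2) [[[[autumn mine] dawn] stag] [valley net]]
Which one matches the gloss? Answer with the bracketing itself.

The paraphrase's head is the "net" part ("valley net"); its modifier is "autumn mine dawn stag".
That top-level split, carried through the inner groups, gives [[autumn [mine [dawn stag]]] [valley net]].

[[autumn [mine [dawn stag]]] [valley net]]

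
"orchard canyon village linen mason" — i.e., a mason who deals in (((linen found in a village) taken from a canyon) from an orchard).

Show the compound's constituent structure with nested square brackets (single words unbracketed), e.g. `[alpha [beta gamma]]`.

At the top level: head "mason"; modifier "orchard canyon village linen".
Inside "orchard canyon village linen": head "linen" (specifically "canyon village linen"), modifier "orchard".
Inside "canyon village linen": head "linen" (specifically "village linen"), modifier "canyon".
Inside "village linen": head "linen", modifier "village".
So the structure is [[orchard [canyon [village linen]]] mason].

[[orchard [canyon [village linen]]] mason]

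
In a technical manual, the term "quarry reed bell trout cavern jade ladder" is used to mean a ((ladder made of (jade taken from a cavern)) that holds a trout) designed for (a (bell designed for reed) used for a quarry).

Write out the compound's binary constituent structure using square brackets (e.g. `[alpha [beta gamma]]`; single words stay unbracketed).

[[quarry [reed bell]] [trout [[cavern jade] ladder]]]

Overall it is a kind of ladder (specifically "trout cavern jade ladder"); the modifier is "quarry reed bell".
Inside "quarry reed bell": head "bell" (specifically "reed bell"), modifier "quarry".
Inside "reed bell": head "bell", modifier "reed".
Inside "trout cavern jade ladder": head "ladder" (specifically "cavern jade ladder"), modifier "trout".
Inside "cavern jade ladder": head "ladder", modifier "cavern jade".
Inside "cavern jade": head "jade", modifier "cavern".
Assembled: [[quarry [reed bell]] [trout [[cavern jade] ladder]]].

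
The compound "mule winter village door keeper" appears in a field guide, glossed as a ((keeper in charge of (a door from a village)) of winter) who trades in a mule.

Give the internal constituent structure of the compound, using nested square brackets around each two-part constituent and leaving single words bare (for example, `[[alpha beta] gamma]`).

At the top level: head "keeper" (specifically "winter village door keeper"); modifier "mule".
Within "winter village door keeper", the head is "keeper" (specifically "village door keeper") and the modifier is "winter".
Within "village door keeper", the head is "keeper" and the modifier is "village door".
Within "village door", the head is "door" and the modifier is "village".
Putting it together: [mule [winter [[village door] keeper]]].

[mule [winter [[village door] keeper]]]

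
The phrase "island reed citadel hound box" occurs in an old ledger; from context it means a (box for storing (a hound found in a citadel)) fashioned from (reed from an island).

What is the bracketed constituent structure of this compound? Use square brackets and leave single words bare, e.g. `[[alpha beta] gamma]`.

[[island reed] [[citadel hound] box]]

Overall it is a kind of box (specifically "citadel hound box"); the modifier is "island reed".
Within "island reed", the head is "reed" and the modifier is "island".
Within "citadel hound box", the head is "box" and the modifier is "citadel hound".
Within "citadel hound", the head is "hound" and the modifier is "citadel".
Assembled: [[island reed] [[citadel hound] box]].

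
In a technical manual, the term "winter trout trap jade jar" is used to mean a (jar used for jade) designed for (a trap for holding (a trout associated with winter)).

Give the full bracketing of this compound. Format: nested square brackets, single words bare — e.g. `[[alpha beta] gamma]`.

Overall it is a kind of jar (specifically "jade jar"); the modifier is "winter trout trap".
Inside "winter trout trap": head "trap", modifier "winter trout".
Inside "winter trout": head "trout", modifier "winter".
Inside "jade jar": head "jar", modifier "jade".
Assembled: [[[winter trout] trap] [jade jar]].

[[[winter trout] trap] [jade jar]]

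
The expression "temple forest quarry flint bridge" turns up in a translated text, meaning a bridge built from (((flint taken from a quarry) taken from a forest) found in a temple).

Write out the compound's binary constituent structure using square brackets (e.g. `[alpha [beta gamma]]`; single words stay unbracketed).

The outermost head in the paraphrase is "bridge", modified by "temple forest quarry flint".
Inside "temple forest quarry flint": head "flint" (specifically "forest quarry flint"), modifier "temple".
Inside "forest quarry flint": head "flint" (specifically "quarry flint"), modifier "forest".
Inside "quarry flint": head "flint", modifier "quarry".
So the structure is [[temple [forest [quarry flint]]] bridge].

[[temple [forest [quarry flint]]] bridge]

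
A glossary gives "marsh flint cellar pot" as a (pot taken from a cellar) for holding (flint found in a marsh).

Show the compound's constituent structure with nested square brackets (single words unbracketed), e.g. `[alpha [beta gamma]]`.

At the top level: head "pot" (specifically "cellar pot"); modifier "marsh flint".
Inside "marsh flint": head "flint", modifier "marsh".
Inside "cellar pot": head "pot", modifier "cellar".
So the structure is [[marsh flint] [cellar pot]].

[[marsh flint] [cellar pot]]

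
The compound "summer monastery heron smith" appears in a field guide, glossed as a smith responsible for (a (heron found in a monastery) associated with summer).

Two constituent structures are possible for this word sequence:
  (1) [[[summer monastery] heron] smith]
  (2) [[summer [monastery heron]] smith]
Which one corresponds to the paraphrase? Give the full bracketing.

[[summer [monastery heron]] smith]

The paraphrase's head is the "smith" part ("smith"); its modifier is "summer monastery heron".
That top-level split, carried through the inner groups, gives [[summer [monastery heron]] smith].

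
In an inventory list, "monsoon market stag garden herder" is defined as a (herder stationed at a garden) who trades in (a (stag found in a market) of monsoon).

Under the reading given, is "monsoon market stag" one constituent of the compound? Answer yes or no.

yes

The paraphrase groups the words so that "monsoon market stag" is one unit: it corresponds to a single parenthesized sub-phrase.
The full structure is [[monsoon [market stag]] [garden herder]], in which [monsoon market stag] is a constituent.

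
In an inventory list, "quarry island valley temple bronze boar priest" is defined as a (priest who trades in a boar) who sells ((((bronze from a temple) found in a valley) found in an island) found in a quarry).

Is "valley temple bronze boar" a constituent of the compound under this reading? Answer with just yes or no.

The top-level split is [quarry island valley temple bronze] [boar priest]; the full structure is [[quarry [island [valley [temple bronze]]]] [boar priest]].
"valley temple bronze boar" straddles a constituent boundary, so it is not a single unit.

no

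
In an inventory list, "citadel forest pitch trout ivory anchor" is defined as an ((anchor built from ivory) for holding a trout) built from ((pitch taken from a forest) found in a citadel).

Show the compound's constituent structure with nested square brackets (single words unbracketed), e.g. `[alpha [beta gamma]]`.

The outermost head in the paraphrase is "anchor" (specifically "trout ivory anchor"), modified by "citadel forest pitch".
Within "citadel forest pitch", the head is "pitch" (specifically "forest pitch") and the modifier is "citadel".
Within "forest pitch", the head is "pitch" and the modifier is "forest".
Within "trout ivory anchor", the head is "anchor" (specifically "ivory anchor") and the modifier is "trout".
Within "ivory anchor", the head is "anchor" and the modifier is "ivory".
Putting it together: [[citadel [forest pitch]] [trout [ivory anchor]]].

[[citadel [forest pitch]] [trout [ivory anchor]]]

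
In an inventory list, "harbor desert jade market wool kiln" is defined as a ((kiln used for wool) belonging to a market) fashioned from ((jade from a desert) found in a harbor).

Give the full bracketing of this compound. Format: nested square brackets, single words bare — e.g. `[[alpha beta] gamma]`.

Whole compound: head "kiln" (specifically "market wool kiln"), modifier "harbor desert jade".
Within "harbor desert jade", the head is "jade" (specifically "desert jade") and the modifier is "harbor".
Within "desert jade", the head is "jade" and the modifier is "desert".
Within "market wool kiln", the head is "kiln" (specifically "wool kiln") and the modifier is "market".
Within "wool kiln", the head is "kiln" and the modifier is "wool".
Assembled: [[harbor [desert jade]] [market [wool kiln]]].

[[harbor [desert jade]] [market [wool kiln]]]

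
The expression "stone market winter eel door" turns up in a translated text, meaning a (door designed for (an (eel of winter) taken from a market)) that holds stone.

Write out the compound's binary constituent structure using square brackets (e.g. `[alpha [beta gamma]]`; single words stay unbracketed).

[stone [[market [winter eel]] door]]

At the top level: head "door" (specifically "market winter eel door"); modifier "stone".
Within "market winter eel door", the head is "door" and the modifier is "market winter eel".
Within "market winter eel", the head is "eel" (specifically "winter eel") and the modifier is "market".
Within "winter eel", the head is "eel" and the modifier is "winter".
So the structure is [stone [[market [winter eel]] door]].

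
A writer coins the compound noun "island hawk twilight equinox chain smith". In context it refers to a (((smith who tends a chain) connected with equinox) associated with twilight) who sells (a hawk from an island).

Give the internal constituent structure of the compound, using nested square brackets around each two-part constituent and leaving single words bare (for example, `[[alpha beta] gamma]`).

[[island hawk] [twilight [equinox [chain smith]]]]

Overall it is a kind of smith (specifically "twilight equinox chain smith"); the modifier is "island hawk".
Within "island hawk", the head is "hawk" and the modifier is "island".
Within "twilight equinox chain smith", the head is "smith" (specifically "equinox chain smith") and the modifier is "twilight".
Within "equinox chain smith", the head is "smith" (specifically "chain smith") and the modifier is "equinox".
Within "chain smith", the head is "smith" and the modifier is "chain".
Putting it together: [[island hawk] [twilight [equinox [chain smith]]]].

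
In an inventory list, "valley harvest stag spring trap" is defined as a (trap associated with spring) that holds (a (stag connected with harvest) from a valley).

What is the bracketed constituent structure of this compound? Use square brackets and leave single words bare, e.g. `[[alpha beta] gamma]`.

The outermost head in the paraphrase is "trap" (specifically "spring trap"), modified by "valley harvest stag".
"valley harvest stag" → head "stag" (specifically "harvest stag"), modifier "valley".
"harvest stag" → head "stag", modifier "harvest".
"spring trap" → head "trap", modifier "spring".
So the structure is [[valley [harvest stag]] [spring trap]].

[[valley [harvest stag]] [spring trap]]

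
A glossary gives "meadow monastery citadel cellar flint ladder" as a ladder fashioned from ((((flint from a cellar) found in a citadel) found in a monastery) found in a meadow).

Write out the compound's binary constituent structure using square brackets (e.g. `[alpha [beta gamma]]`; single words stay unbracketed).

Overall it is a kind of ladder; the modifier is "meadow monastery citadel cellar flint".
Inside "meadow monastery citadel cellar flint": head "flint" (specifically "monastery citadel cellar flint"), modifier "meadow".
Inside "monastery citadel cellar flint": head "flint" (specifically "citadel cellar flint"), modifier "monastery".
Inside "citadel cellar flint": head "flint" (specifically "cellar flint"), modifier "citadel".
Inside "cellar flint": head "flint", modifier "cellar".
Putting it together: [[meadow [monastery [citadel [cellar flint]]]] ladder].

[[meadow [monastery [citadel [cellar flint]]]] ladder]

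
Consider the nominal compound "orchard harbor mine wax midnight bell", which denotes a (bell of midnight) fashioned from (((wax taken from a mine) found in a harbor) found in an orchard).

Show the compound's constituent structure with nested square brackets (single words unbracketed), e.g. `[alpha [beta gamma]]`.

[[orchard [harbor [mine wax]]] [midnight bell]]

Overall it is a kind of bell (specifically "midnight bell"); the modifier is "orchard harbor mine wax".
"orchard harbor mine wax" → head "wax" (specifically "harbor mine wax"), modifier "orchard".
"harbor mine wax" → head "wax" (specifically "mine wax"), modifier "harbor".
"mine wax" → head "wax", modifier "mine".
"midnight bell" → head "bell", modifier "midnight".
Assembled: [[orchard [harbor [mine wax]]] [midnight bell]].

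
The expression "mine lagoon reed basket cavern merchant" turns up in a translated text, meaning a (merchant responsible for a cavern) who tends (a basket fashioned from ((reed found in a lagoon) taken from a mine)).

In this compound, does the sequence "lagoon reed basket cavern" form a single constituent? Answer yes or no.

The top-level split is [mine lagoon reed basket] [cavern merchant]; the full structure is [[[mine [lagoon reed]] basket] [cavern merchant]].
"lagoon reed basket cavern" straddles a constituent boundary, so it is not a single unit.

no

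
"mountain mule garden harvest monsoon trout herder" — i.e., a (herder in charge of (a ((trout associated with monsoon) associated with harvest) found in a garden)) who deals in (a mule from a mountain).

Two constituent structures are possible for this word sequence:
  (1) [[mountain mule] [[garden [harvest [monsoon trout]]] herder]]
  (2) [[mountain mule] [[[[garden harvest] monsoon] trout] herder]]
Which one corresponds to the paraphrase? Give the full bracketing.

[[mountain mule] [[garden [harvest [monsoon trout]]] herder]]

The paraphrase's head is the "herder" part ("garden harvest monsoon trout herder"); its modifier is "mountain mule".
That top-level split, carried through the inner groups, gives [[mountain mule] [[garden [harvest [monsoon trout]]] herder]].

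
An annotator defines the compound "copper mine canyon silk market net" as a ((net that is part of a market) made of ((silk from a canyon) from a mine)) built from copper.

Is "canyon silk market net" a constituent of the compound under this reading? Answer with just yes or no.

The top-level split is [copper] [mine canyon silk market net]; the full structure is [copper [[mine [canyon silk]] [market net]]].
"canyon silk market net" straddles a constituent boundary, so it is not a single unit.

no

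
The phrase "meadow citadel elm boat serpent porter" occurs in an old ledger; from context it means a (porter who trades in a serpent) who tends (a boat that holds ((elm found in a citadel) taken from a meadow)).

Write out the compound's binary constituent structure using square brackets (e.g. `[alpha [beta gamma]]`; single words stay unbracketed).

[[[meadow [citadel elm]] boat] [serpent porter]]

At the top level: head "porter" (specifically "serpent porter"); modifier "meadow citadel elm boat".
Inside "meadow citadel elm boat": head "boat", modifier "meadow citadel elm".
Inside "meadow citadel elm": head "elm" (specifically "citadel elm"), modifier "meadow".
Inside "citadel elm": head "elm", modifier "citadel".
Inside "serpent porter": head "porter", modifier "serpent".
So the structure is [[[meadow [citadel elm]] boat] [serpent porter]].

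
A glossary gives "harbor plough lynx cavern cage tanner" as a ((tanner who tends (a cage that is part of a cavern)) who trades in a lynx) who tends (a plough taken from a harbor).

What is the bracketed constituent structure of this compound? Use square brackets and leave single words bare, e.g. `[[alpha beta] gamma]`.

[[harbor plough] [lynx [[cavern cage] tanner]]]

At the top level: head "tanner" (specifically "lynx cavern cage tanner"); modifier "harbor plough".
Within "harbor plough", the head is "plough" and the modifier is "harbor".
Within "lynx cavern cage tanner", the head is "tanner" (specifically "cavern cage tanner") and the modifier is "lynx".
Within "cavern cage tanner", the head is "tanner" and the modifier is "cavern cage".
Within "cavern cage", the head is "cage" and the modifier is "cavern".
So the structure is [[harbor plough] [lynx [[cavern cage] tanner]]].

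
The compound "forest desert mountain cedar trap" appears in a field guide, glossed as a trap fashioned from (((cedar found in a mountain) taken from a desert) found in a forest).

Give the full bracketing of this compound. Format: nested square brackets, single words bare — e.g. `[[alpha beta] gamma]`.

[[forest [desert [mountain cedar]]] trap]

Overall it is a kind of trap; the modifier is "forest desert mountain cedar".
Inside "forest desert mountain cedar": head "cedar" (specifically "desert mountain cedar"), modifier "forest".
Inside "desert mountain cedar": head "cedar" (specifically "mountain cedar"), modifier "desert".
Inside "mountain cedar": head "cedar", modifier "mountain".
Assembled: [[forest [desert [mountain cedar]]] trap].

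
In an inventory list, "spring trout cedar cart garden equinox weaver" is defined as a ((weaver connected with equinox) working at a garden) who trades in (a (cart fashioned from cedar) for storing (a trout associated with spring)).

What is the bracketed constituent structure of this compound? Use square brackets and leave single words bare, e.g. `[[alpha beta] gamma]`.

[[[spring trout] [cedar cart]] [garden [equinox weaver]]]

The outermost head in the paraphrase is "weaver" (specifically "garden equinox weaver"), modified by "spring trout cedar cart".
Within "spring trout cedar cart", the head is "cart" (specifically "cedar cart") and the modifier is "spring trout".
Within "spring trout", the head is "trout" and the modifier is "spring".
Within "cedar cart", the head is "cart" and the modifier is "cedar".
Within "garden equinox weaver", the head is "weaver" (specifically "equinox weaver") and the modifier is "garden".
Within "equinox weaver", the head is "weaver" and the modifier is "equinox".
Putting it together: [[[spring trout] [cedar cart]] [garden [equinox weaver]]].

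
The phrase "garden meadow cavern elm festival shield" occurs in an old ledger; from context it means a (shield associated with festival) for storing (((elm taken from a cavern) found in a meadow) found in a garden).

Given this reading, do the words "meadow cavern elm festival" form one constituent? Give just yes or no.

The top-level split is [garden meadow cavern elm] [festival shield]; the full structure is [[garden [meadow [cavern elm]]] [festival shield]].
"meadow cavern elm festival" straddles a constituent boundary, so it is not a single unit.

no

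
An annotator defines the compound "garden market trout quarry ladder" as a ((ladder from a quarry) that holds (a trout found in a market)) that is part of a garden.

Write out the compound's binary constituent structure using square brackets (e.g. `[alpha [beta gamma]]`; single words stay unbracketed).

[garden [[market trout] [quarry ladder]]]

At the top level: head "ladder" (specifically "market trout quarry ladder"); modifier "garden".
Within "market trout quarry ladder", the head is "ladder" (specifically "quarry ladder") and the modifier is "market trout".
Within "market trout", the head is "trout" and the modifier is "market".
Within "quarry ladder", the head is "ladder" and the modifier is "quarry".
So the structure is [garden [[market trout] [quarry ladder]]].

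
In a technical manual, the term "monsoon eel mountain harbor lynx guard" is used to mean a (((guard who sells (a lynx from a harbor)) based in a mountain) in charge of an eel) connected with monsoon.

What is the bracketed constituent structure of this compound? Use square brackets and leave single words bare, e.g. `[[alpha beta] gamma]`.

The outermost head in the paraphrase is "guard" (specifically "eel mountain harbor lynx guard"), modified by "monsoon".
"eel mountain harbor lynx guard" → head "guard" (specifically "mountain harbor lynx guard"), modifier "eel".
"mountain harbor lynx guard" → head "guard" (specifically "harbor lynx guard"), modifier "mountain".
"harbor lynx guard" → head "guard", modifier "harbor lynx".
"harbor lynx" → head "lynx", modifier "harbor".
Putting it together: [monsoon [eel [mountain [[harbor lynx] guard]]]].

[monsoon [eel [mountain [[harbor lynx] guard]]]]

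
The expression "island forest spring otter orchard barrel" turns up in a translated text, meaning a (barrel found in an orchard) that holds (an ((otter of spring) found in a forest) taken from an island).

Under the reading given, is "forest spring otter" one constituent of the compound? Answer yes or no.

The paraphrase groups the words so that "forest spring otter" is one unit: it corresponds to a single parenthesized sub-phrase.
The full structure is [[island [forest [spring otter]]] [orchard barrel]], in which [forest spring otter] is a constituent.

yes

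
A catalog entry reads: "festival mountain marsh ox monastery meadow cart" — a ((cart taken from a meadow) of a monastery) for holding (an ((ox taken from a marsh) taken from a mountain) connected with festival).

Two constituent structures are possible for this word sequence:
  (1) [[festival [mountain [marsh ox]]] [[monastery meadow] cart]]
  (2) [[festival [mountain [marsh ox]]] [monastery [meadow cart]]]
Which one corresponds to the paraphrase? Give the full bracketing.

The paraphrase's head is the "cart" part ("monastery meadow cart"); its modifier is "festival mountain marsh ox".
That top-level split, carried through the inner groups, gives [[festival [mountain [marsh ox]]] [monastery [meadow cart]]].

[[festival [mountain [marsh ox]]] [monastery [meadow cart]]]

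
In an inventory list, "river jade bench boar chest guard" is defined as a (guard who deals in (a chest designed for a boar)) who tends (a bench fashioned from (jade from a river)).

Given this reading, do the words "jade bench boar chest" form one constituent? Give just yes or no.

The top-level split is [river jade bench] [boar chest guard]; the full structure is [[[river jade] bench] [[boar chest] guard]].
"jade bench boar chest" straddles a constituent boundary, so it is not a single unit.

no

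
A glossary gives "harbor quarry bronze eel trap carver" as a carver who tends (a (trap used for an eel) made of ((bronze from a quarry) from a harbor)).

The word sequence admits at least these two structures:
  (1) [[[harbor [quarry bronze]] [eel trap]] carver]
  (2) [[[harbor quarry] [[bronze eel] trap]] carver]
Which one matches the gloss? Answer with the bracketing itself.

The paraphrase's head is the "carver" part ("carver"); its modifier is "harbor quarry bronze eel trap".
That top-level split, carried through the inner groups, gives [[[harbor [quarry bronze]] [eel trap]] carver].

[[[harbor [quarry bronze]] [eel trap]] carver]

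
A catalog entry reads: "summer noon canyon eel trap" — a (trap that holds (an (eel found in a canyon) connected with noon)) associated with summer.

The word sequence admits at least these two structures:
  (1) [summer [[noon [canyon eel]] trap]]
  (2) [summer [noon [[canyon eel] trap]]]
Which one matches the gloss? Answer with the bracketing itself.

[summer [[noon [canyon eel]] trap]]

The paraphrase's head is the "trap" part ("noon canyon eel trap"); its modifier is "summer".
That top-level split, carried through the inner groups, gives [summer [[noon [canyon eel]] trap]].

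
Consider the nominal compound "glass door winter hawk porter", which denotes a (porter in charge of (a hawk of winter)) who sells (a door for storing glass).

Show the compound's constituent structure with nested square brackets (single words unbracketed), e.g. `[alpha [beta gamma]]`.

[[glass door] [[winter hawk] porter]]

Whole compound: head "porter" (specifically "winter hawk porter"), modifier "glass door".
"glass door" → head "door", modifier "glass".
"winter hawk porter" → head "porter", modifier "winter hawk".
"winter hawk" → head "hawk", modifier "winter".
So the structure is [[glass door] [[winter hawk] porter]].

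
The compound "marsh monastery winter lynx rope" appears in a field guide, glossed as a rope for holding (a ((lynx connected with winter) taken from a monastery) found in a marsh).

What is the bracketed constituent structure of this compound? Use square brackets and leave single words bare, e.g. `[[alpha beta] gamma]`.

Whole compound: head "rope", modifier "marsh monastery winter lynx".
Inside "marsh monastery winter lynx": head "lynx" (specifically "monastery winter lynx"), modifier "marsh".
Inside "monastery winter lynx": head "lynx" (specifically "winter lynx"), modifier "monastery".
Inside "winter lynx": head "lynx", modifier "winter".
So the structure is [[marsh [monastery [winter lynx]]] rope].

[[marsh [monastery [winter lynx]]] rope]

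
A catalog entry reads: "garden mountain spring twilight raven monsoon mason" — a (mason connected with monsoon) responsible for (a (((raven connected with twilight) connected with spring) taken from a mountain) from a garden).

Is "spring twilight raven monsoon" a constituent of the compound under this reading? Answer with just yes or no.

The top-level split is [garden mountain spring twilight raven] [monsoon mason]; the full structure is [[garden [mountain [spring [twilight raven]]]] [monsoon mason]].
"spring twilight raven monsoon" straddles a constituent boundary, so it is not a single unit.

no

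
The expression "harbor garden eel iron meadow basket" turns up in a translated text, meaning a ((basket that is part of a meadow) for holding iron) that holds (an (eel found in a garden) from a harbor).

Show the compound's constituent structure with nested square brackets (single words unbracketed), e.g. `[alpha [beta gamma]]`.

[[harbor [garden eel]] [iron [meadow basket]]]

At the top level: head "basket" (specifically "iron meadow basket"); modifier "harbor garden eel".
Inside "harbor garden eel": head "eel" (specifically "garden eel"), modifier "harbor".
Inside "garden eel": head "eel", modifier "garden".
Inside "iron meadow basket": head "basket" (specifically "meadow basket"), modifier "iron".
Inside "meadow basket": head "basket", modifier "meadow".
Putting it together: [[harbor [garden eel]] [iron [meadow basket]]].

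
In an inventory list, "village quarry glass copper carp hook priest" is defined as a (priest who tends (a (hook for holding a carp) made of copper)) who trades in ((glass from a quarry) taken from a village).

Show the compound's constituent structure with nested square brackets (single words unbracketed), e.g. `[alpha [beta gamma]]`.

At the top level: head "priest" (specifically "copper carp hook priest"); modifier "village quarry glass".
Inside "village quarry glass": head "glass" (specifically "quarry glass"), modifier "village".
Inside "quarry glass": head "glass", modifier "quarry".
Inside "copper carp hook priest": head "priest", modifier "copper carp hook".
Inside "copper carp hook": head "hook" (specifically "carp hook"), modifier "copper".
Inside "carp hook": head "hook", modifier "carp".
So the structure is [[village [quarry glass]] [[copper [carp hook]] priest]].

[[village [quarry glass]] [[copper [carp hook]] priest]]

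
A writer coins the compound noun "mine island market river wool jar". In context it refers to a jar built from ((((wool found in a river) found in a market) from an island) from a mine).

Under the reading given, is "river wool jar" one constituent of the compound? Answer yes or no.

The top-level split is [mine island market river wool] [jar]; the full structure is [[mine [island [market [river wool]]]] jar].
"river wool jar" straddles a constituent boundary, so it is not a single unit.

no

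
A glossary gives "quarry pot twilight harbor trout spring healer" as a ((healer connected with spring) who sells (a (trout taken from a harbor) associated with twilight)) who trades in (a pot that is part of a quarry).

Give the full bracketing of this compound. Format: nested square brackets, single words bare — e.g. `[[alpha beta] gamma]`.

[[quarry pot] [[twilight [harbor trout]] [spring healer]]]

Overall it is a kind of healer (specifically "twilight harbor trout spring healer"); the modifier is "quarry pot".
Within "quarry pot", the head is "pot" and the modifier is "quarry".
Within "twilight harbor trout spring healer", the head is "healer" (specifically "spring healer") and the modifier is "twilight harbor trout".
Within "twilight harbor trout", the head is "trout" (specifically "harbor trout") and the modifier is "twilight".
Within "harbor trout", the head is "trout" and the modifier is "harbor".
Within "spring healer", the head is "healer" and the modifier is "spring".
So the structure is [[quarry pot] [[twilight [harbor trout]] [spring healer]]].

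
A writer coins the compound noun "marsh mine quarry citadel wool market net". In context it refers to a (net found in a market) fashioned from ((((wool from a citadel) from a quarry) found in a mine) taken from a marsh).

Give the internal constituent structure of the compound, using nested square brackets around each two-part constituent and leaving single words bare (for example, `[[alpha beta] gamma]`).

[[marsh [mine [quarry [citadel wool]]]] [market net]]

Overall it is a kind of net (specifically "market net"); the modifier is "marsh mine quarry citadel wool".
"marsh mine quarry citadel wool" → head "wool" (specifically "mine quarry citadel wool"), modifier "marsh".
"mine quarry citadel wool" → head "wool" (specifically "quarry citadel wool"), modifier "mine".
"quarry citadel wool" → head "wool" (specifically "citadel wool"), modifier "quarry".
"citadel wool" → head "wool", modifier "citadel".
"market net" → head "net", modifier "market".
Putting it together: [[marsh [mine [quarry [citadel wool]]]] [market net]].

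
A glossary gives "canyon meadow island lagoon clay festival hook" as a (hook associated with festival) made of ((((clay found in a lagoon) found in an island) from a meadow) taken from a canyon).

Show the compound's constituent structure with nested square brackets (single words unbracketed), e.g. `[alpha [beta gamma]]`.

The outermost head in the paraphrase is "hook" (specifically "festival hook"), modified by "canyon meadow island lagoon clay".
Inside "canyon meadow island lagoon clay": head "clay" (specifically "meadow island lagoon clay"), modifier "canyon".
Inside "meadow island lagoon clay": head "clay" (specifically "island lagoon clay"), modifier "meadow".
Inside "island lagoon clay": head "clay" (specifically "lagoon clay"), modifier "island".
Inside "lagoon clay": head "clay", modifier "lagoon".
Inside "festival hook": head "hook", modifier "festival".
Assembled: [[canyon [meadow [island [lagoon clay]]]] [festival hook]].

[[canyon [meadow [island [lagoon clay]]]] [festival hook]]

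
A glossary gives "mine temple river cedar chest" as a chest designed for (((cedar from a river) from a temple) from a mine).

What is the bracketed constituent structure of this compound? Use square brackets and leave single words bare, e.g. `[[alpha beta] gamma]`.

At the top level: head "chest"; modifier "mine temple river cedar".
"mine temple river cedar" → head "cedar" (specifically "temple river cedar"), modifier "mine".
"temple river cedar" → head "cedar" (specifically "river cedar"), modifier "temple".
"river cedar" → head "cedar", modifier "river".
Putting it together: [[mine [temple [river cedar]]] chest].

[[mine [temple [river cedar]]] chest]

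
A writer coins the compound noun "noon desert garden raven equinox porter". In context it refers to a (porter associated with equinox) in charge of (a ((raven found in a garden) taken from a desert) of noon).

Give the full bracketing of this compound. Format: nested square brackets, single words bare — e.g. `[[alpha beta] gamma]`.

[[noon [desert [garden raven]]] [equinox porter]]

Overall it is a kind of porter (specifically "equinox porter"); the modifier is "noon desert garden raven".
"noon desert garden raven" → head "raven" (specifically "desert garden raven"), modifier "noon".
"desert garden raven" → head "raven" (specifically "garden raven"), modifier "desert".
"garden raven" → head "raven", modifier "garden".
"equinox porter" → head "porter", modifier "equinox".
So the structure is [[noon [desert [garden raven]]] [equinox porter]].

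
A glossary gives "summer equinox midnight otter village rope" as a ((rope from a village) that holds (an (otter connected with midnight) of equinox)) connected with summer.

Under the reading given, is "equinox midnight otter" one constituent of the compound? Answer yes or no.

yes

The paraphrase groups the words so that "equinox midnight otter" is one unit: it corresponds to a single parenthesized sub-phrase.
The full structure is [summer [[equinox [midnight otter]] [village rope]]], in which [equinox midnight otter] is a constituent.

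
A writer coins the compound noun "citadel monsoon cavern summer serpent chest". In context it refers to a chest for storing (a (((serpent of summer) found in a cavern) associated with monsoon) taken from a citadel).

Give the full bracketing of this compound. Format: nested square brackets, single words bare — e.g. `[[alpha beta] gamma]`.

[[citadel [monsoon [cavern [summer serpent]]]] chest]

Whole compound: head "chest", modifier "citadel monsoon cavern summer serpent".
Within "citadel monsoon cavern summer serpent", the head is "serpent" (specifically "monsoon cavern summer serpent") and the modifier is "citadel".
Within "monsoon cavern summer serpent", the head is "serpent" (specifically "cavern summer serpent") and the modifier is "monsoon".
Within "cavern summer serpent", the head is "serpent" (specifically "summer serpent") and the modifier is "cavern".
Within "summer serpent", the head is "serpent" and the modifier is "summer".
So the structure is [[citadel [monsoon [cavern [summer serpent]]]] chest].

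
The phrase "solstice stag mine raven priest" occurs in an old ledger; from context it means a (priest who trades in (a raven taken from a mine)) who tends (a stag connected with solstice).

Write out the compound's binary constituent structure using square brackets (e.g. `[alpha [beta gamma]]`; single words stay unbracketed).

[[solstice stag] [[mine raven] priest]]

The outermost head in the paraphrase is "priest" (specifically "mine raven priest"), modified by "solstice stag".
"solstice stag" → head "stag", modifier "solstice".
"mine raven priest" → head "priest", modifier "mine raven".
"mine raven" → head "raven", modifier "mine".
Assembled: [[solstice stag] [[mine raven] priest]].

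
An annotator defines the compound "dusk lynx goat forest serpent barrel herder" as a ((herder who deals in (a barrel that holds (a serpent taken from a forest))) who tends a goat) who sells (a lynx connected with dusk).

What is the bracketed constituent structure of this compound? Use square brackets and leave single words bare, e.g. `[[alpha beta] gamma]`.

[[dusk lynx] [goat [[[forest serpent] barrel] herder]]]

At the top level: head "herder" (specifically "goat forest serpent barrel herder"); modifier "dusk lynx".
Within "dusk lynx", the head is "lynx" and the modifier is "dusk".
Within "goat forest serpent barrel herder", the head is "herder" (specifically "forest serpent barrel herder") and the modifier is "goat".
Within "forest serpent barrel herder", the head is "herder" and the modifier is "forest serpent barrel".
Within "forest serpent barrel", the head is "barrel" and the modifier is "forest serpent".
Within "forest serpent", the head is "serpent" and the modifier is "forest".
Assembled: [[dusk lynx] [goat [[[forest serpent] barrel] herder]]].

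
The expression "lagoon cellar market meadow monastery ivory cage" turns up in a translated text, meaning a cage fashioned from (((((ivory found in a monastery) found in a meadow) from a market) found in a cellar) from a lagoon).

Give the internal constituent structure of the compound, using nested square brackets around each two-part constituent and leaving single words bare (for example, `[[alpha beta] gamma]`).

Overall it is a kind of cage; the modifier is "lagoon cellar market meadow monastery ivory".
Within "lagoon cellar market meadow monastery ivory", the head is "ivory" (specifically "cellar market meadow monastery ivory") and the modifier is "lagoon".
Within "cellar market meadow monastery ivory", the head is "ivory" (specifically "market meadow monastery ivory") and the modifier is "cellar".
Within "market meadow monastery ivory", the head is "ivory" (specifically "meadow monastery ivory") and the modifier is "market".
Within "meadow monastery ivory", the head is "ivory" (specifically "monastery ivory") and the modifier is "meadow".
Within "monastery ivory", the head is "ivory" and the modifier is "monastery".
Assembled: [[lagoon [cellar [market [meadow [monastery ivory]]]]] cage].

[[lagoon [cellar [market [meadow [monastery ivory]]]]] cage]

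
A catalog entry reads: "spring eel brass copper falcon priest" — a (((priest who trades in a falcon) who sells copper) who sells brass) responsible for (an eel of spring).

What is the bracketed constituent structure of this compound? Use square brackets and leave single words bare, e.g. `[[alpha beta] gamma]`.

Overall it is a kind of priest (specifically "brass copper falcon priest"); the modifier is "spring eel".
Inside "spring eel": head "eel", modifier "spring".
Inside "brass copper falcon priest": head "priest" (specifically "copper falcon priest"), modifier "brass".
Inside "copper falcon priest": head "priest" (specifically "falcon priest"), modifier "copper".
Inside "falcon priest": head "priest", modifier "falcon".
Assembled: [[spring eel] [brass [copper [falcon priest]]]].

[[spring eel] [brass [copper [falcon priest]]]]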